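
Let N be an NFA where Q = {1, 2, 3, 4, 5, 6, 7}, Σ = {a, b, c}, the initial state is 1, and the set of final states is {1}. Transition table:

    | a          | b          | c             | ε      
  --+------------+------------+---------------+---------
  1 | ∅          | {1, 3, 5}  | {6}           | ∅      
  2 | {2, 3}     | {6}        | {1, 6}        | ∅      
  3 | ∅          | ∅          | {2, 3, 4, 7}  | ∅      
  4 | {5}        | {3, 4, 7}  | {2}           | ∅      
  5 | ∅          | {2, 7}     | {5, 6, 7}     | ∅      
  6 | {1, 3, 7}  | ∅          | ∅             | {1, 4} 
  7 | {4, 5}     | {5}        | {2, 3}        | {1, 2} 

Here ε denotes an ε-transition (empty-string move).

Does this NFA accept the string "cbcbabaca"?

Start in {1}.
Read 'c': 1→{6}; union {6}; ε-closure = {1, 4, 6}.
Read 'b': 1→{1, 3, 5}, 4→{3, 4, 7}, 6→∅; union {1, 3, 4, 5, 7}; ε-closure = {1, 2, 3, 4, 5, 7}.
Read 'c': 1→{6}, 2→{1, 6}, 3→{2, 3, 4, 7}, 4→{2}, 5→{5, 6, 7}, 7→{2, 3}; now {1, 2, 3, 4, 5, 6, 7}.
Read 'b': 1→{1, 3, 5}, 2→{6}, 3→∅, 4→{3, 4, 7}, 5→{2, 7}, 6→∅, 7→{5}; now {1, 2, 3, 4, 5, 6, 7}.
Read 'a': 1→∅, 2→{2, 3}, 3→∅, 4→{5}, 5→∅, 6→{1, 3, 7}, 7→{4, 5}; now {1, 2, 3, 4, 5, 7}.
Read 'b': 1→{1, 3, 5}, 2→{6}, 3→∅, 4→{3, 4, 7}, 5→{2, 7}, 7→{5}; now {1, 2, 3, 4, 5, 6, 7}.
Read 'a': 1→∅, 2→{2, 3}, 3→∅, 4→{5}, 5→∅, 6→{1, 3, 7}, 7→{4, 5}; now {1, 2, 3, 4, 5, 7}.
Read 'c': 1→{6}, 2→{1, 6}, 3→{2, 3, 4, 7}, 4→{2}, 5→{5, 6, 7}, 7→{2, 3}; now {1, 2, 3, 4, 5, 6, 7}.
Read 'a': 1→∅, 2→{2, 3}, 3→∅, 4→{5}, 5→∅, 6→{1, 3, 7}, 7→{4, 5}; now {1, 2, 3, 4, 5, 7}.
The final set {1, 2, 3, 4, 5, 7} contains the accepting state 1.

Yes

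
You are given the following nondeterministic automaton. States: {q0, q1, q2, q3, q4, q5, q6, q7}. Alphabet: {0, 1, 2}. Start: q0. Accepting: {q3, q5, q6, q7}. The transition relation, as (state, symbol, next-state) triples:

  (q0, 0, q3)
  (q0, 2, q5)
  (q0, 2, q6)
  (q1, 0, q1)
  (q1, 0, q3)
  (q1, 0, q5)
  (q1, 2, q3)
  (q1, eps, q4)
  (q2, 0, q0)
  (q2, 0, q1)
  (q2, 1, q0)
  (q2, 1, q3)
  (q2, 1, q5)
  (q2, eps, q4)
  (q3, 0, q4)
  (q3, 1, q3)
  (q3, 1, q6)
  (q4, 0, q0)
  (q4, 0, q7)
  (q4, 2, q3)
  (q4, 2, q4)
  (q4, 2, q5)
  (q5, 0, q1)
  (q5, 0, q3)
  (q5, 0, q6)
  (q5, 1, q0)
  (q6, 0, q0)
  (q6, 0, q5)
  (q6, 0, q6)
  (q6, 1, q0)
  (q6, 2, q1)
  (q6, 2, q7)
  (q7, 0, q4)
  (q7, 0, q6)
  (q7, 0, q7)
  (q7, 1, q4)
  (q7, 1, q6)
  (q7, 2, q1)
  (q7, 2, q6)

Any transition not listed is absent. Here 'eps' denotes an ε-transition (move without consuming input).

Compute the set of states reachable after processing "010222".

{q1, q3, q4, q5, q6, q7}

Start in {q0}.
Read '0': q0→{q3}; now {q3}.
Read '1': q3→{q3, q6}; now {q3, q6}.
Read '0': q3→{q4}, q6→{q0, q5, q6}; now {q0, q4, q5, q6}.
Read '2': q0→{q5, q6}, q4→{q3, q4, q5}, q5→∅, q6→{q1, q7}; now {q1, q3, q4, q5, q6, q7}.
Read '2': q1→{q3}, q3→∅, q4→{q3, q4, q5}, q5→∅, q6→{q1, q7}, q7→{q1, q6}; now {q1, q3, q4, q5, q6, q7}.
Read '2': q1→{q3}, q3→∅, q4→{q3, q4, q5}, q5→∅, q6→{q1, q7}, q7→{q1, q6}; now {q1, q3, q4, q5, q6, q7}.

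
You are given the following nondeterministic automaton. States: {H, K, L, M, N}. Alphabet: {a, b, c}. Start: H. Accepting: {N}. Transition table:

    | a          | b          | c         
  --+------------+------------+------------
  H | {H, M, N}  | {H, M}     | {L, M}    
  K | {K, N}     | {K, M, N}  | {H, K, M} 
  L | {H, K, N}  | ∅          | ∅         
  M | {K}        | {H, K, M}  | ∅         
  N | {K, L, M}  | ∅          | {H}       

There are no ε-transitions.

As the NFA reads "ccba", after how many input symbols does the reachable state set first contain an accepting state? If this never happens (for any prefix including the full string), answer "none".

Start in {H}.
Read 'c': H→{L, M}; now {L, M}.
Read 'c': L→∅, M→∅; now ∅.
The set is empty and remains empty for the remaining 2 symbols.
No reachable set along the way intersects F.

none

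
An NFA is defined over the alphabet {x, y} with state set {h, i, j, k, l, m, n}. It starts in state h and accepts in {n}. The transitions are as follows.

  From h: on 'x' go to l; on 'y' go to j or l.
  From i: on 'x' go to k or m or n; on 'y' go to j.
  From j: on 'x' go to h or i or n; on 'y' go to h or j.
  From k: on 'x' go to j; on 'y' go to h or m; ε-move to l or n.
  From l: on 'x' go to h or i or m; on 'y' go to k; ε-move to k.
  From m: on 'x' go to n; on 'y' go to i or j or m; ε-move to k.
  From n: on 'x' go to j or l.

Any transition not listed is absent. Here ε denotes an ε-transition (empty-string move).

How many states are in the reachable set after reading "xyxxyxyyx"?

7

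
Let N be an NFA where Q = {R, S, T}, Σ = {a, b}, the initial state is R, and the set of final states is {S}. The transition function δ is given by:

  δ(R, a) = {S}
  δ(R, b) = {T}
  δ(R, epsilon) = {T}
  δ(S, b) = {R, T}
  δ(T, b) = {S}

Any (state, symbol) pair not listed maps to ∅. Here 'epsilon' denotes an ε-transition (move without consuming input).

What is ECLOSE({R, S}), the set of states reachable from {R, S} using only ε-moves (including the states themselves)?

Begin with {R, S}.
ε-move R → T; add T.

{R, S, T}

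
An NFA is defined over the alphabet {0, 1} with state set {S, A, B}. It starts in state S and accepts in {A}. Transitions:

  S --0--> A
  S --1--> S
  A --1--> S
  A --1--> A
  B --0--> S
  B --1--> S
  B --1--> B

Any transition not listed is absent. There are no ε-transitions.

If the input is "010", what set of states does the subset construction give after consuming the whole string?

{A}

Start in {S}.
Read '0': {S} → {A}.
Read '1': {A} → {S, A}.
Read '0': {S, A} → {A}.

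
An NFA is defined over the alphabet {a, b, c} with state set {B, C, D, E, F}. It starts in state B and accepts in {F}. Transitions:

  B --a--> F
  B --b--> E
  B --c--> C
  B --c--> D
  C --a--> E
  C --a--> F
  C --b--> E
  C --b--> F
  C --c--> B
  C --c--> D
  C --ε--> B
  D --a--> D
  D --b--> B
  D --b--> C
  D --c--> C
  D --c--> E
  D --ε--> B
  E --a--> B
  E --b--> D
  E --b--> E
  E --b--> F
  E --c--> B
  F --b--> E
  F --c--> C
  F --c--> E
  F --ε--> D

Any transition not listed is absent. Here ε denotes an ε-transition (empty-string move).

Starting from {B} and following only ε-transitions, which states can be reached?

Begin with {B}.
No ε-moves leave this set, so the closure equals the set itself.

{B}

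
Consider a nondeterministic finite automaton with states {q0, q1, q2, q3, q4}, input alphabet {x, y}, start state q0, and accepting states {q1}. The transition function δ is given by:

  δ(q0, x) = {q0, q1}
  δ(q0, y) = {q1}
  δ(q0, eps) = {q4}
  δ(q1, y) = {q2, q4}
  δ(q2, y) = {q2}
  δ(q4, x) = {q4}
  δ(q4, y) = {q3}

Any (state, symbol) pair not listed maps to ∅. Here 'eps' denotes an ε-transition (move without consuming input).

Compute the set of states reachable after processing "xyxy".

{q3}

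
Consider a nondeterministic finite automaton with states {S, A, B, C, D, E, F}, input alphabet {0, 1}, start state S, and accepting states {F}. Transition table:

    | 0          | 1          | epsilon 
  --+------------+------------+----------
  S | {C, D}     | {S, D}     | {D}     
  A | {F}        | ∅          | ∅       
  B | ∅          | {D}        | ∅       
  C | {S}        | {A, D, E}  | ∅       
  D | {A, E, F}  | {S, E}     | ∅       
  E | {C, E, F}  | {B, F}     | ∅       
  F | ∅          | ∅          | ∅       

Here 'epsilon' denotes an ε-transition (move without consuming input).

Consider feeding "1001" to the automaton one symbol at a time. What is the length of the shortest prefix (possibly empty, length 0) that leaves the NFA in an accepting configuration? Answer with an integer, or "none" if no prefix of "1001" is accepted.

2

Start: ε-closure({S}) = {S, D}.
Read '1': S→{S, D}, D→{S, E}; now {S, D, E}.
Read '0': S→{C, D}, D→{A, E, F}, E→{C, E, F}; now {A, C, D, E, F}.
None of the earlier sets intersect F, but {A, C, D, E, F} does.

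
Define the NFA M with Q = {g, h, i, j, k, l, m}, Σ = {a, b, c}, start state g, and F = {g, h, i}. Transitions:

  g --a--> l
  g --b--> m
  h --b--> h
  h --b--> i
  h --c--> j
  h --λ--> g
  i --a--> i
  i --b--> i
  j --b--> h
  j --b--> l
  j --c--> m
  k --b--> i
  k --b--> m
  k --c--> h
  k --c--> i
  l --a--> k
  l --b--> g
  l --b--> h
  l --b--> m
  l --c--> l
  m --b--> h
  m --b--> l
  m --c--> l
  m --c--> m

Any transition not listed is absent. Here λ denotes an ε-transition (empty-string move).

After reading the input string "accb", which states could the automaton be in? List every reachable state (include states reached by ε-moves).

{g, h, m}

Start in {g}.
Read 'a': {g} → {l}.
Read 'c': {l} → {l}.
Read 'c': {l} → {l}.
Read 'b': {l} → {g, h, m}.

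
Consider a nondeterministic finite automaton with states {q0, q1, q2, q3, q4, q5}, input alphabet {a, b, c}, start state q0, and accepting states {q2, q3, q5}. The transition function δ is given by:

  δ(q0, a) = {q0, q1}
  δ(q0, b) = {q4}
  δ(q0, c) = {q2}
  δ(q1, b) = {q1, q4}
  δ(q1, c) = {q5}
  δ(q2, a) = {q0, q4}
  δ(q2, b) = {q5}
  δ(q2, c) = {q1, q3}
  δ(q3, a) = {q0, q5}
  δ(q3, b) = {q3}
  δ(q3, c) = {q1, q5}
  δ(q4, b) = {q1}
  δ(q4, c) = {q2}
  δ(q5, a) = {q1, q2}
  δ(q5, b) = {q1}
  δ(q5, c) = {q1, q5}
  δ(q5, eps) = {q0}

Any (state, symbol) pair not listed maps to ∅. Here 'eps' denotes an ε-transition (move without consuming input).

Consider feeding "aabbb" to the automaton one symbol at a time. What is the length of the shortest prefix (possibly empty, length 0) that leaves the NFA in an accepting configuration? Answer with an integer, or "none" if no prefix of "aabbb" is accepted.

none

Start in {q0}.
Read 'a': {q0} → {q0, q1}.
Read 'a': {q0, q1} → {q0, q1}.
Read 'b': {q0, q1} → {q1, q4}.
Read 'b': {q1, q4} → {q1, q4}.
Read 'b': {q1, q4} → {q1, q4}.
No reachable set along the way intersects F.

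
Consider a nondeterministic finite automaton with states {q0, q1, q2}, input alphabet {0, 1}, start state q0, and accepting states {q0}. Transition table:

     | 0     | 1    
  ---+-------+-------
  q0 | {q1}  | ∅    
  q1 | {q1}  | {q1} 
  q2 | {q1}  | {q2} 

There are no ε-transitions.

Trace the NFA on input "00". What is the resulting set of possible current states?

Start in {q0}.
Read '0': q0→{q1}; now {q1}.
Read '0': q1→{q1}; now {q1}.

{q1}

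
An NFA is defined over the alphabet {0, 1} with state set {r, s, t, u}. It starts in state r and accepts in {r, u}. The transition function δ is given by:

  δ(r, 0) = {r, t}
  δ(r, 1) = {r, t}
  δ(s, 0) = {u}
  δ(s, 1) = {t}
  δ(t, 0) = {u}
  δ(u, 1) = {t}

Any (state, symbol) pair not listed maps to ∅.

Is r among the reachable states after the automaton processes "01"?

Yes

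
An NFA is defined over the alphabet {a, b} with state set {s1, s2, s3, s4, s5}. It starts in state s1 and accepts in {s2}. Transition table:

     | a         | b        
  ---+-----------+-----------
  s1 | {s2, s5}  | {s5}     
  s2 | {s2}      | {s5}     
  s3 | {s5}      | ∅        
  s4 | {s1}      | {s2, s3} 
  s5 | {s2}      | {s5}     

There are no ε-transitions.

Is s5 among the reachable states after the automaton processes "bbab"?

Yes

Start in {s1}.
Read 'b': s1→{s5}; now {s5}.
Read 'b': s5→{s5}; now {s5}.
Read 'a': s5→{s2}; now {s2}.
Read 'b': s2→{s5}; now {s5}.
State s5 is in {s5}.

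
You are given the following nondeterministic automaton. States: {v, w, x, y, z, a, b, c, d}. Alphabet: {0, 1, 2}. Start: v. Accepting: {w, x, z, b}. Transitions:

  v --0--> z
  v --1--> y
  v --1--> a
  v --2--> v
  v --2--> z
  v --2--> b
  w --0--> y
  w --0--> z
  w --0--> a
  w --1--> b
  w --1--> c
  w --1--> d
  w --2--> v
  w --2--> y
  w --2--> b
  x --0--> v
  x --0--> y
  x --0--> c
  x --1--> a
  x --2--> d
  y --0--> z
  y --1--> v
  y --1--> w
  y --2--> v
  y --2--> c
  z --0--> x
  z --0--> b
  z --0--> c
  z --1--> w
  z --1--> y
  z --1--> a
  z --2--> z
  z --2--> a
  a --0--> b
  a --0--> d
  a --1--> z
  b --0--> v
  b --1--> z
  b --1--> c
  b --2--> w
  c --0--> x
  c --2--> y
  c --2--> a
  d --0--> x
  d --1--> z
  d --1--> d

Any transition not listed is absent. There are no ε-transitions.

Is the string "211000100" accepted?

Yes

Start in {v}.
Read '2': {v} → {v, z, b}.
Read '1': {v, z, b} → {w, y, z, a, c}.
Read '1': {w, y, z, a, c} → {v, w, y, z, a, b, c, d}.
Read '0': {v, w, y, z, a, b, c, d} → {v, x, y, z, a, b, c, d}.
Read '0': {v, x, y, z, a, b, c, d} → {v, x, y, z, b, c, d}.
Read '0': {v, x, y, z, b, c, d} → {v, x, y, z, b, c}.
Read '1': {v, x, y, z, b, c} → {v, w, y, z, a, c}.
Read '0': {v, w, y, z, a, c} → {x, y, z, a, b, c, d}.
Read '0': {x, y, z, a, b, c, d} → {v, x, y, z, b, c, d}.
The final set {v, x, y, z, b, c, d} contains the accepting states x, z, b.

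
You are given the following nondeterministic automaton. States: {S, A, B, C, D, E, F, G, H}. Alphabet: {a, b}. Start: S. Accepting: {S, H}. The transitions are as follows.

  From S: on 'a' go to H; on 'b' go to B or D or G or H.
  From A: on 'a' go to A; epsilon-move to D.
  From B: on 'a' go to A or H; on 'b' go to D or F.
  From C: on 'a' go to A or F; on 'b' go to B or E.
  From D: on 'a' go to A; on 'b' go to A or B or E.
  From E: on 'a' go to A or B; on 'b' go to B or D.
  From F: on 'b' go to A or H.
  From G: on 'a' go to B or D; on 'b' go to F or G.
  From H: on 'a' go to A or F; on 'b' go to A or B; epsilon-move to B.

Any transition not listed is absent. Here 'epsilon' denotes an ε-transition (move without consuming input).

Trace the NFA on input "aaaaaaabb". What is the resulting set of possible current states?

Start in {S}.
Read 'a': S→{H}; union {H}; ε-closure = {B, H}.
Read 'a': B→{A, H}, H→{A, F}; union {A, F, H}; ε-closure = {A, B, D, F, H}.
Read 'a': A→{A}, B→{A, H}, D→{A}, F→∅, H→{A, F}; union {A, F, H}; ε-closure = {A, B, D, F, H}.
Read 'a': A→{A}, B→{A, H}, D→{A}, F→∅, H→{A, F}; union {A, F, H}; ε-closure = {A, B, D, F, H}.
Read 'a': A→{A}, B→{A, H}, D→{A}, F→∅, H→{A, F}; union {A, F, H}; ε-closure = {A, B, D, F, H}.
Read 'a': A→{A}, B→{A, H}, D→{A}, F→∅, H→{A, F}; union {A, F, H}; ε-closure = {A, B, D, F, H}.
Read 'a': A→{A}, B→{A, H}, D→{A}, F→∅, H→{A, F}; union {A, F, H}; ε-closure = {A, B, D, F, H}.
Read 'b': A→∅, B→{D, F}, D→{A, B, E}, F→{A, H}, H→{A, B}; now {A, B, D, E, F, H}.
Read 'b': A→∅, B→{D, F}, D→{A, B, E}, E→{B, D}, F→{A, H}, H→{A, B}; now {A, B, D, E, F, H}.

{A, B, D, E, F, H}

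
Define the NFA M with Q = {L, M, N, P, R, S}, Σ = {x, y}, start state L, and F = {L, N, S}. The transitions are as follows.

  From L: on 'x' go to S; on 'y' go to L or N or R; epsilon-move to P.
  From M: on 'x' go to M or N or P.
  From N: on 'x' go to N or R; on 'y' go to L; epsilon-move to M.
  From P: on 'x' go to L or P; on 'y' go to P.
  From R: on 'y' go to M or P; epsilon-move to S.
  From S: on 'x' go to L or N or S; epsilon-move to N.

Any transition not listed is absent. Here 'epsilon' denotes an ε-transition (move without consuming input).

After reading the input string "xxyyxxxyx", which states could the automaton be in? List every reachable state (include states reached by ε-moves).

{L, M, N, P, R, S}

Start: ε-closure({L}) = {L, P}.
Read 'x': L→{S}, P→{L, P}; union {L, P, S}; ε-closure = {L, M, N, P, S}.
Read 'x': L→{S}, M→{M, N, P}, N→{N, R}, P→{L, P}, S→{L, N, S}; now {L, M, N, P, R, S}.
Read 'y': L→{L, N, R}, M→∅, N→{L}, P→{P}, R→{M, P}, S→∅; union {L, M, N, P, R}; ε-closure = {L, M, N, P, R, S}.
Read 'y': L→{L, N, R}, M→∅, N→{L}, P→{P}, R→{M, P}, S→∅; union {L, M, N, P, R}; ε-closure = {L, M, N, P, R, S}.
Read 'x': L→{S}, M→{M, N, P}, N→{N, R}, P→{L, P}, R→∅, S→{L, N, S}; now {L, M, N, P, R, S}.
Read 'x': L→{S}, M→{M, N, P}, N→{N, R}, P→{L, P}, R→∅, S→{L, N, S}; now {L, M, N, P, R, S}.
Read 'x': L→{S}, M→{M, N, P}, N→{N, R}, P→{L, P}, R→∅, S→{L, N, S}; now {L, M, N, P, R, S}.
Read 'y': L→{L, N, R}, M→∅, N→{L}, P→{P}, R→{M, P}, S→∅; union {L, M, N, P, R}; ε-closure = {L, M, N, P, R, S}.
Read 'x': L→{S}, M→{M, N, P}, N→{N, R}, P→{L, P}, R→∅, S→{L, N, S}; now {L, M, N, P, R, S}.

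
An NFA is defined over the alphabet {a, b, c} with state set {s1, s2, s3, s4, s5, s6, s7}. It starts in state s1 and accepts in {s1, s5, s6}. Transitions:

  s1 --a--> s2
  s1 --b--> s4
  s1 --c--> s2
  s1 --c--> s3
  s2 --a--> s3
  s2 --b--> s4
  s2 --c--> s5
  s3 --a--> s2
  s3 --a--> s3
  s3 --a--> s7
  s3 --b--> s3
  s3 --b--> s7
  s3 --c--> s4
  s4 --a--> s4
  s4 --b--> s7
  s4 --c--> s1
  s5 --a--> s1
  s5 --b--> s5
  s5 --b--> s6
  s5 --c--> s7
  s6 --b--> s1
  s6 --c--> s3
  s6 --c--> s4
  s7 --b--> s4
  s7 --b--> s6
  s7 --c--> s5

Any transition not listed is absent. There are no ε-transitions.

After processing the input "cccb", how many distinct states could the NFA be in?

2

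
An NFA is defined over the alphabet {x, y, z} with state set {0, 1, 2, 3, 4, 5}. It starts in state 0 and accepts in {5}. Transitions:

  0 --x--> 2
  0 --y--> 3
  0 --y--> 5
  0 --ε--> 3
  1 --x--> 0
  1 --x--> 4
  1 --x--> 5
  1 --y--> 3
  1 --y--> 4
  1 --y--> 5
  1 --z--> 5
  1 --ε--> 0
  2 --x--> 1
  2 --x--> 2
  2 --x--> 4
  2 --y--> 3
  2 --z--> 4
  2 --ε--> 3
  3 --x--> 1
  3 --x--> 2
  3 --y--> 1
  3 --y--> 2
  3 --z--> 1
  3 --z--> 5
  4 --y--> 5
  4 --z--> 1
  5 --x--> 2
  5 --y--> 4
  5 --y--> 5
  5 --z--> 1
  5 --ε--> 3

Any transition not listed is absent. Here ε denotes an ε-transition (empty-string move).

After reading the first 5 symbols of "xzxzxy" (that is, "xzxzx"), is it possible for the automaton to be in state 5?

Yes

Start: ε-closure({0}) = {0, 3}.
Read 'x': {0, 3} → {0, 1, 2, 3}.
Read 'z': {0, 1, 2, 3} → {0, 1, 3, 4, 5}.
Read 'x': {0, 1, 3, 4, 5} → {0, 1, 2, 3, 4, 5}.
Read 'z': {0, 1, 2, 3, 4, 5} → {0, 1, 3, 4, 5}.
Read 'x': {0, 1, 3, 4, 5} → {0, 1, 2, 3, 4, 5}.
State 5 is in {0, 1, 2, 3, 4, 5}.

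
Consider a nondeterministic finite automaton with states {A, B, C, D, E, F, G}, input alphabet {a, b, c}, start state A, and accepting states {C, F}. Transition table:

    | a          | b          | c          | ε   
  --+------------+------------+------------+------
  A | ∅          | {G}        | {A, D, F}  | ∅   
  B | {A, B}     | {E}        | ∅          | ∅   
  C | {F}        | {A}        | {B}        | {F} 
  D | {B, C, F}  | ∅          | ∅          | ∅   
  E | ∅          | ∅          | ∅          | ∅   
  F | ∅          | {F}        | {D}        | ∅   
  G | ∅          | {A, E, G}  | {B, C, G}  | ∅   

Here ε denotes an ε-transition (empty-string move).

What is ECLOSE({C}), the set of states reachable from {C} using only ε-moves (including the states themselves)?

Begin with {C}.
ε-move C → F; add F.

{C, F}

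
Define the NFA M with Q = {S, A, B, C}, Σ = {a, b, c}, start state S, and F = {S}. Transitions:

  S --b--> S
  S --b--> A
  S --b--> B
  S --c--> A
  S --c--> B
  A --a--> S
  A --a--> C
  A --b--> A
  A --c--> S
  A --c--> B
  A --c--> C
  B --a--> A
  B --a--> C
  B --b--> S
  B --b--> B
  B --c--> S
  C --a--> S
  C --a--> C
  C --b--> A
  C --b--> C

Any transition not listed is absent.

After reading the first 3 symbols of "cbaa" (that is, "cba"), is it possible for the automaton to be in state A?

Start in {S}.
Read 'c': S→{A, B}; now {A, B}.
Read 'b': A→{A}, B→{S, B}; now {S, A, B}.
Read 'a': S→∅, A→{S, C}, B→{A, C}; now {S, A, C}.
State A is in {S, A, C}.

Yes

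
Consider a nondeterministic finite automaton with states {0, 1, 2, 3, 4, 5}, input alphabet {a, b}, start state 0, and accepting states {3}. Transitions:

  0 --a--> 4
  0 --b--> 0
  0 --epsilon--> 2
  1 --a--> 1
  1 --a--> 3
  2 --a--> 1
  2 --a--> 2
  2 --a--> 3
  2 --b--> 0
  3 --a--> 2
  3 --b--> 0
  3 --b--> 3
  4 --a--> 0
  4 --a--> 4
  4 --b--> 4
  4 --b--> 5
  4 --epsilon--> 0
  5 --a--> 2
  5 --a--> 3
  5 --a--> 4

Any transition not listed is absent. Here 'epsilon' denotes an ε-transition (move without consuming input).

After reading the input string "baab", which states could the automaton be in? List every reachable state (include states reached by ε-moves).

Start: ε-closure({0}) = {0, 2}.
Read 'b': 0→{0}, 2→{0}; union {0}; ε-closure = {0, 2}.
Read 'a': 0→{4}, 2→{1, 2, 3}; union {1, 2, 3, 4}; ε-closure = {0, 1, 2, 3, 4}.
Read 'a': 0→{4}, 1→{1, 3}, 2→{1, 2, 3}, 3→{2}, 4→{0, 4}; now {0, 1, 2, 3, 4}.
Read 'b': 0→{0}, 1→∅, 2→{0}, 3→{0, 3}, 4→{4, 5}; union {0, 3, 4, 5}; ε-closure = {0, 2, 3, 4, 5}.

{0, 2, 3, 4, 5}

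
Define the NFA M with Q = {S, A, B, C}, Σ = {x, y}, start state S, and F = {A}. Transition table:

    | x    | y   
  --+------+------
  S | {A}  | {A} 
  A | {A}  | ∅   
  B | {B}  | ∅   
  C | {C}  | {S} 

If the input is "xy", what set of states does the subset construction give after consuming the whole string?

∅

Start in {S}.
Read 'x': S→{A}; now {A}.
Read 'y': A→∅; now ∅.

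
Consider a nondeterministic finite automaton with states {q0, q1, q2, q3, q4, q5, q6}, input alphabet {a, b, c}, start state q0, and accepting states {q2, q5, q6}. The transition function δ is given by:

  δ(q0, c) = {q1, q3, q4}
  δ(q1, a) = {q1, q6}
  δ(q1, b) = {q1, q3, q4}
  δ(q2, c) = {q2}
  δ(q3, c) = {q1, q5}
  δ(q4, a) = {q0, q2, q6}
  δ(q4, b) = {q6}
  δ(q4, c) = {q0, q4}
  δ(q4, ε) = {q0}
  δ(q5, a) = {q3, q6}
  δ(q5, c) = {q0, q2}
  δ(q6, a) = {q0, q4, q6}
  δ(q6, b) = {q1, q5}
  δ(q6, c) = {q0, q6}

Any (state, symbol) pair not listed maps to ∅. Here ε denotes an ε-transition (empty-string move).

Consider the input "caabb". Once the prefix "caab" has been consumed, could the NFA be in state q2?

No

Start in {q0}.
Read 'c': q0→{q1, q3, q4}; union {q1, q3, q4}; ε-closure = {q0, q1, q3, q4}.
Read 'a': q0→∅, q1→{q1, q6}, q3→∅, q4→{q0, q2, q6}; now {q0, q1, q2, q6}.
Read 'a': q0→∅, q1→{q1, q6}, q2→∅, q6→{q0, q4, q6}; now {q0, q1, q4, q6}.
Read 'b': q0→∅, q1→{q1, q3, q4}, q4→{q6}, q6→{q1, q5}; union {q1, q3, q4, q5, q6}; ε-closure = {q0, q1, q3, q4, q5, q6}.
State q2 is not in {q0, q1, q3, q4, q5, q6}.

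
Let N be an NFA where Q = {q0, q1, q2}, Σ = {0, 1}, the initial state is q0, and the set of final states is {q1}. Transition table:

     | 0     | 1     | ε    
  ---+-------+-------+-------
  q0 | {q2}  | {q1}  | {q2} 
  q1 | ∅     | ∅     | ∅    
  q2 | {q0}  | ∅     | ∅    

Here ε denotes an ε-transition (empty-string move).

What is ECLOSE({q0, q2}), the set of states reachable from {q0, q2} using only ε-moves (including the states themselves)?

{q0, q2}

Begin with {q0, q2}.
No ε-moves leave this set, so the closure equals the set itself.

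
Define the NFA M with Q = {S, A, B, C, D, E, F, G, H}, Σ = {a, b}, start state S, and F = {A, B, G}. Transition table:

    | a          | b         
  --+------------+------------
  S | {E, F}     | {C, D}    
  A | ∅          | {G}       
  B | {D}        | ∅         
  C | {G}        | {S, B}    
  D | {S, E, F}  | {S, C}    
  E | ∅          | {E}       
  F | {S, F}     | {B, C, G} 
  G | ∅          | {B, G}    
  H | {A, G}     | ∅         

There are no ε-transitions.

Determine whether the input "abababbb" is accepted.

Yes

Start in {S}.
Read 'a': {S} → {E, F}.
Read 'b': {E, F} → {B, C, E, G}.
Read 'a': {B, C, E, G} → {D, G}.
Read 'b': {D, G} → {S, B, C, G}.
Read 'a': {S, B, C, G} → {D, E, F, G}.
Read 'b': {D, E, F, G} → {S, B, C, E, G}.
Read 'b': {S, B, C, E, G} → {S, B, C, D, E, G}.
Read 'b': {S, B, C, D, E, G} → {S, B, C, D, E, G}.
The final set {S, B, C, D, E, G} contains the accepting states B, G.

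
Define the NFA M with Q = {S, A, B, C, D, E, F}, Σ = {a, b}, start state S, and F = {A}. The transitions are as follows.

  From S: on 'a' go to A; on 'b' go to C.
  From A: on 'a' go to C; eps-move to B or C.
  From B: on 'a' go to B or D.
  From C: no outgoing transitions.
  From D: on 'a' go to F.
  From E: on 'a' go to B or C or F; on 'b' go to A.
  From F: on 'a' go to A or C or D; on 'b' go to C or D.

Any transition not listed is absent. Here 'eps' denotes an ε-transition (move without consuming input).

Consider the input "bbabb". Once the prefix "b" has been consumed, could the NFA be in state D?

No

Start in {S}.
Read 'b': S→{C}; now {C}.
State D is not in {C}.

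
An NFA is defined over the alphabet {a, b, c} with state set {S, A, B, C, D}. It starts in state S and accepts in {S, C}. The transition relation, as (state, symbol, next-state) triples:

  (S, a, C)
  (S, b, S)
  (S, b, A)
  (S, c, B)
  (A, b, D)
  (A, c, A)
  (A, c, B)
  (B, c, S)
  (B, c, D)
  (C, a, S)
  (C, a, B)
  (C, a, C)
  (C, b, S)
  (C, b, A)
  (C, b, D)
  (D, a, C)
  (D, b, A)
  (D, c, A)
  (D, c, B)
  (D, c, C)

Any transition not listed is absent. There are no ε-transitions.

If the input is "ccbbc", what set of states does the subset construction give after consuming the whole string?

Start in {S}.
Read 'c': S→{B}; now {B}.
Read 'c': B→{S, D}; now {S, D}.
Read 'b': S→{S, A}, D→{A}; now {S, A}.
Read 'b': S→{S, A}, A→{D}; now {S, A, D}.
Read 'c': S→{B}, A→{A, B}, D→{A, B, C}; now {A, B, C}.

{A, B, C}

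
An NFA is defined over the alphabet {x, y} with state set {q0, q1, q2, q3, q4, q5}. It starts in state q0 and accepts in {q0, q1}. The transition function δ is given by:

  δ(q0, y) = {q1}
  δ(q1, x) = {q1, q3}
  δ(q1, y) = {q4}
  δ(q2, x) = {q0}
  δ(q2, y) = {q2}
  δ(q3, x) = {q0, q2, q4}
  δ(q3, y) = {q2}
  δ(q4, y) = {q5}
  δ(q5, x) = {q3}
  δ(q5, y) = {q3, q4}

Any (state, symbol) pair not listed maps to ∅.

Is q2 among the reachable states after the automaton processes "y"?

No

Start in {q0}.
Read 'y': q0→{q1}; now {q1}.
State q2 is not in {q1}.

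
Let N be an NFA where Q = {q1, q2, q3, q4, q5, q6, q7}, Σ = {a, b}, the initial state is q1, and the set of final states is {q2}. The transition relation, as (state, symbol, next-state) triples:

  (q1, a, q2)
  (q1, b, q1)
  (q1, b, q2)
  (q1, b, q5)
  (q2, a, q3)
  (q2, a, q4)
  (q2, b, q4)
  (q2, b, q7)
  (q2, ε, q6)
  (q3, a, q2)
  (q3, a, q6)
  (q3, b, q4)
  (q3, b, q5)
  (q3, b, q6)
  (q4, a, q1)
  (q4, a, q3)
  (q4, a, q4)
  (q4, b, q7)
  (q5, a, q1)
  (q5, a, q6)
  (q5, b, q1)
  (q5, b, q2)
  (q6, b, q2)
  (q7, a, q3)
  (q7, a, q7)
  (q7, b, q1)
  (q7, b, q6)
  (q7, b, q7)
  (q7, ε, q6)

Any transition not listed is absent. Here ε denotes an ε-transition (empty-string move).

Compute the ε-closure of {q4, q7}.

Begin with {q4, q7}.
ε-move q7 → q6; add q6.

{q4, q6, q7}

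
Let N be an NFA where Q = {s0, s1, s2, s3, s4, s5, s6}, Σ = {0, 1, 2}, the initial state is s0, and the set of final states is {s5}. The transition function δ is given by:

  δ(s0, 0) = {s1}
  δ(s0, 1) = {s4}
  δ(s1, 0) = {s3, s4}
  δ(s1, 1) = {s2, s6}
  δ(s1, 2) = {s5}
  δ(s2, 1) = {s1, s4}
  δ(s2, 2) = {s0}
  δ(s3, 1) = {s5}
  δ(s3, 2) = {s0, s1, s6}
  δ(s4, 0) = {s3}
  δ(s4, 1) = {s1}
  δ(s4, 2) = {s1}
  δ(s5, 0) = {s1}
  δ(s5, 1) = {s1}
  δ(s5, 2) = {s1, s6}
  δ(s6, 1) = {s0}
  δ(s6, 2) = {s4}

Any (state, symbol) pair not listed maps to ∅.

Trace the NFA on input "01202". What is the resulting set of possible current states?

Start in {s0}.
Read '0': {s0} → {s1}.
Read '1': {s1} → {s2, s6}.
Read '2': {s2, s6} → {s0, s4}.
Read '0': {s0, s4} → {s1, s3}.
Read '2': {s1, s3} → {s0, s1, s5, s6}.

{s0, s1, s5, s6}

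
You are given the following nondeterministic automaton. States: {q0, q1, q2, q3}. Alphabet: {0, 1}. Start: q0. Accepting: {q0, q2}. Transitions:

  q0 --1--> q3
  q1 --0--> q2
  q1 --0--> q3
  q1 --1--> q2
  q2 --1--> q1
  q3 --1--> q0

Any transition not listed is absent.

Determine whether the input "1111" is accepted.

Yes

Start in {q0}.
Read '1': q0→{q3}; now {q3}.
Read '1': q3→{q0}; now {q0}.
Read '1': q0→{q3}; now {q3}.
Read '1': q3→{q0}; now {q0}.
The final set {q0} contains the accepting state q0.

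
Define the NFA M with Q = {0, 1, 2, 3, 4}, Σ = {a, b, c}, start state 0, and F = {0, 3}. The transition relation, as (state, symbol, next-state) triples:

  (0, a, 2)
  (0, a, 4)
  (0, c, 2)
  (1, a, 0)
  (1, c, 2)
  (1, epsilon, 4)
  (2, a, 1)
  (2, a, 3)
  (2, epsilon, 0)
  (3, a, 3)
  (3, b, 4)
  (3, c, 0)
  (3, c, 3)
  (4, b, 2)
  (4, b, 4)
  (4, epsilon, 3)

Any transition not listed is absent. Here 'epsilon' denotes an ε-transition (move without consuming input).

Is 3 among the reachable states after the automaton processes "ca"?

Yes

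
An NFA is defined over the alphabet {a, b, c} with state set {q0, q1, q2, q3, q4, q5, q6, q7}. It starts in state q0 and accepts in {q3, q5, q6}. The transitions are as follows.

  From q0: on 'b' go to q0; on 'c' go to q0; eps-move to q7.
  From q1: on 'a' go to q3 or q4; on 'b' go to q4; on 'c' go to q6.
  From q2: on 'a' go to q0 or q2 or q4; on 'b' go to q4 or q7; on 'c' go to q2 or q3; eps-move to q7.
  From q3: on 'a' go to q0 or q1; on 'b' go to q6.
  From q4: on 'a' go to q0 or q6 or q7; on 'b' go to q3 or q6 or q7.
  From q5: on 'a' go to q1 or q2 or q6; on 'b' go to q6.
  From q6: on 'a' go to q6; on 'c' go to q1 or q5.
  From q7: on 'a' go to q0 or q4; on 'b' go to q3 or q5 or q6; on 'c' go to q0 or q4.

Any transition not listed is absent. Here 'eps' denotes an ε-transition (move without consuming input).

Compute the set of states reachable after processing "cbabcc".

Start: ε-closure({q0}) = {q0, q7}.
Read 'c': {q0, q7} → {q0, q4, q7}.
Read 'b': {q0, q4, q7} → {q0, q3, q5, q6, q7}.
Read 'a': {q0, q3, q5, q6, q7} → {q0, q1, q2, q4, q6, q7}.
Read 'b': {q0, q1, q2, q4, q6, q7} → {q0, q3, q4, q5, q6, q7}.
Read 'c': {q0, q3, q4, q5, q6, q7} → {q0, q1, q4, q5, q7}.
Read 'c': {q0, q1, q4, q5, q7} → {q0, q4, q6, q7}.

{q0, q4, q6, q7}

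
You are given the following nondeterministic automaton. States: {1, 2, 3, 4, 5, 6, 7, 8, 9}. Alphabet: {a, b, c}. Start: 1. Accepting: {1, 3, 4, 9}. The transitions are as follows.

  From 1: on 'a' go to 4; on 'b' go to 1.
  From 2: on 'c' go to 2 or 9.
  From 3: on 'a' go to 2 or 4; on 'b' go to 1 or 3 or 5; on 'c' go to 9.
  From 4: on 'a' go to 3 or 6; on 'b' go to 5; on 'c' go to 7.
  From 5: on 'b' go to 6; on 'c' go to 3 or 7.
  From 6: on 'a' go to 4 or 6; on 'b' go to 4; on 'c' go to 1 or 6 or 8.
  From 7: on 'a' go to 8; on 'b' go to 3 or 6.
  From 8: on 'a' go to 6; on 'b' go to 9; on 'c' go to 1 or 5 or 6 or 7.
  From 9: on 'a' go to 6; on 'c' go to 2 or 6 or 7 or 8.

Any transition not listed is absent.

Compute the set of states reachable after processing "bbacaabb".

Start in {1}.
Read 'b': 1→{1}; now {1}.
Read 'b': 1→{1}; now {1}.
Read 'a': 1→{4}; now {4}.
Read 'c': 4→{7}; now {7}.
Read 'a': 7→{8}; now {8}.
Read 'a': 8→{6}; now {6}.
Read 'b': 6→{4}; now {4}.
Read 'b': 4→{5}; now {5}.

{5}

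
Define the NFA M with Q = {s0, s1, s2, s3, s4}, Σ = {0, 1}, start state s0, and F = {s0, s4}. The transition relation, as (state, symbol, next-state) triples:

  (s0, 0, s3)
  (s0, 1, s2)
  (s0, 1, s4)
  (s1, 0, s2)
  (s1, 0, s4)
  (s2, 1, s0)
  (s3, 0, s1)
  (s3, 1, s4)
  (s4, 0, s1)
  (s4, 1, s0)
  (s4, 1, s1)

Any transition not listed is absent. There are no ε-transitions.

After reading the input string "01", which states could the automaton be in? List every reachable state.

Start in {s0}.
Read '0': s0→{s3}; now {s3}.
Read '1': s3→{s4}; now {s4}.

{s4}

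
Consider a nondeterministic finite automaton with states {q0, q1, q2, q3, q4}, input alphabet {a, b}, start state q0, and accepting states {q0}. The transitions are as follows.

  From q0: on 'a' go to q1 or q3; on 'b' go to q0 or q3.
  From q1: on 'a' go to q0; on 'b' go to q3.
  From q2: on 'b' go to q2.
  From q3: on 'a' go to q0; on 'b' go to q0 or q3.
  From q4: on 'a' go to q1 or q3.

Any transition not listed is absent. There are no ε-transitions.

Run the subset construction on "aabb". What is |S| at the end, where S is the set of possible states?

2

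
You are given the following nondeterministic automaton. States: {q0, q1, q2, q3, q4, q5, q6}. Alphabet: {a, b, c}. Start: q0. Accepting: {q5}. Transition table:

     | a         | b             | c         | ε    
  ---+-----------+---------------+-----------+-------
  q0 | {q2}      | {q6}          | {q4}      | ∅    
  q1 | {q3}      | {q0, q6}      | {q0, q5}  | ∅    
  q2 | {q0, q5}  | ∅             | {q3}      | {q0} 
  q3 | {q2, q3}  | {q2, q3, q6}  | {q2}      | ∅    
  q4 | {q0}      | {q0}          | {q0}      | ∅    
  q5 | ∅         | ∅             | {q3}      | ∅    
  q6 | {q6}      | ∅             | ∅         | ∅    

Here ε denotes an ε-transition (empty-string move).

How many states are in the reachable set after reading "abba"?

Start in {q0}.
Read 'a': {q0} → {q0, q2}.
Read 'b': {q0, q2} → {q6}.
Read 'b': {q6} → ∅.
The set is empty and remains empty for the remaining 1 symbol.
That set has 0 states.

0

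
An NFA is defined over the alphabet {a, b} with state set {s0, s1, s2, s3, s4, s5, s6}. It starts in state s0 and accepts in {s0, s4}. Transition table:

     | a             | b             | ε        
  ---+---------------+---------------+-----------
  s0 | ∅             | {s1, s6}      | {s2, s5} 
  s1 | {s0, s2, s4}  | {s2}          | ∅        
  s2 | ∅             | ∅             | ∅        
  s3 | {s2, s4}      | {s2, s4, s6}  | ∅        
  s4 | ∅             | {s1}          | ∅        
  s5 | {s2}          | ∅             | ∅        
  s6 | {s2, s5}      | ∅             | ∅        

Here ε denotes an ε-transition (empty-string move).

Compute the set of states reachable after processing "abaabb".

∅

Start: ε-closure({s0}) = {s0, s2, s5}.
Read 'a': {s0, s2, s5} → {s2}.
Read 'b': {s2} → ∅.
The set is empty and remains empty for the remaining 4 symbols.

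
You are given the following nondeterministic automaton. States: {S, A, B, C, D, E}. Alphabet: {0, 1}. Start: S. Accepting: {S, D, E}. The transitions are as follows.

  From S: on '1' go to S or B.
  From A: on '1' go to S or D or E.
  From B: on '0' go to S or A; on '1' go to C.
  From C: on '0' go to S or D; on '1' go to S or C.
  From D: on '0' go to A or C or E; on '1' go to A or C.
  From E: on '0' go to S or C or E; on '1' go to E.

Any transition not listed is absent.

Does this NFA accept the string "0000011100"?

No

Start in {S}.
Read '0': S→∅; now ∅.
The set is empty and remains empty for the remaining 9 symbols.
The final set ∅ contains no accepting state.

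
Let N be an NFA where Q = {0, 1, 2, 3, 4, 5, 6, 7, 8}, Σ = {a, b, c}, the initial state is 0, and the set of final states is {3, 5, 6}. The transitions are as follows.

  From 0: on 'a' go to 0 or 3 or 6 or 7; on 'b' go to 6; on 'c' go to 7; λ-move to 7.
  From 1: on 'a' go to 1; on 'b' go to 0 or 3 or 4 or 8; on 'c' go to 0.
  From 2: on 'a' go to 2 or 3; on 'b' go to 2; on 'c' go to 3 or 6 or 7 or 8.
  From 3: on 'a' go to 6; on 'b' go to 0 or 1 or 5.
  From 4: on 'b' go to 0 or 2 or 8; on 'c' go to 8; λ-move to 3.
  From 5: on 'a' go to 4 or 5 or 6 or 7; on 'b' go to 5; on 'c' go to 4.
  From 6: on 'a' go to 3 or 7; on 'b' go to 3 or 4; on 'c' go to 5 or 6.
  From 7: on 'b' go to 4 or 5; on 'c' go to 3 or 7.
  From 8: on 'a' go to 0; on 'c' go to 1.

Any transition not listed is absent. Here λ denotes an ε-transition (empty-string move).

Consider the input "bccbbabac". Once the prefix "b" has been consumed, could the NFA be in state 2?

Start: ε-closure({0}) = {0, 7}.
Read 'b': 0→{6}, 7→{4, 5}; union {4, 5, 6}; ε-closure = {3, 4, 5, 6}.
State 2 is not in {3, 4, 5, 6}.

No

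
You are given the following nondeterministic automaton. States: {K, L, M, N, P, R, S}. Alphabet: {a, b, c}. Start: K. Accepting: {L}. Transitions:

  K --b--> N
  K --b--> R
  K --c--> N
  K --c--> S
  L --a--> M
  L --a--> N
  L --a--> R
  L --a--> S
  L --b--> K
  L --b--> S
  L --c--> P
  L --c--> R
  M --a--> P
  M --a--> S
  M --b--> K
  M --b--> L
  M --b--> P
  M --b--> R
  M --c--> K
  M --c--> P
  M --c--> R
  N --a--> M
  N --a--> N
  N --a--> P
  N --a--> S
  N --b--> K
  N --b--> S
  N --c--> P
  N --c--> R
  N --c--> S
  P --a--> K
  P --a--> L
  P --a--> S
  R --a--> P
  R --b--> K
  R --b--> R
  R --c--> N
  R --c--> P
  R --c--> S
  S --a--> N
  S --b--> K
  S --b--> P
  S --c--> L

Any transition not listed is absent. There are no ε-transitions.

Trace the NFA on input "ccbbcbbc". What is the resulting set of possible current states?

Start in {K}.
Read 'c': {K} → {N, S}.
Read 'c': {N, S} → {L, P, R, S}.
Read 'b': {L, P, R, S} → {K, P, R, S}.
Read 'b': {K, P, R, S} → {K, N, P, R}.
Read 'c': {K, N, P, R} → {N, P, R, S}.
Read 'b': {N, P, R, S} → {K, P, R, S}.
Read 'b': {K, P, R, S} → {K, N, P, R}.
Read 'c': {K, N, P, R} → {N, P, R, S}.

{N, P, R, S}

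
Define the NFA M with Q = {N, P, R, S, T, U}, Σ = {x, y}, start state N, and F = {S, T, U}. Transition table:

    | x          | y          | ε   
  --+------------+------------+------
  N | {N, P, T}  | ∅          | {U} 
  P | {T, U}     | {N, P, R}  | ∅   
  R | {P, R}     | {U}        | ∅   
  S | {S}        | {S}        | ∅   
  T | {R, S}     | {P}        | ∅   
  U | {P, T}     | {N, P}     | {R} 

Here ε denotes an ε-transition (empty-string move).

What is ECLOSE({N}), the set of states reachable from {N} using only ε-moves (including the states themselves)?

Begin with {N}.
ε-move N → U; add U.
ε-move U → R; add R.

{N, R, U}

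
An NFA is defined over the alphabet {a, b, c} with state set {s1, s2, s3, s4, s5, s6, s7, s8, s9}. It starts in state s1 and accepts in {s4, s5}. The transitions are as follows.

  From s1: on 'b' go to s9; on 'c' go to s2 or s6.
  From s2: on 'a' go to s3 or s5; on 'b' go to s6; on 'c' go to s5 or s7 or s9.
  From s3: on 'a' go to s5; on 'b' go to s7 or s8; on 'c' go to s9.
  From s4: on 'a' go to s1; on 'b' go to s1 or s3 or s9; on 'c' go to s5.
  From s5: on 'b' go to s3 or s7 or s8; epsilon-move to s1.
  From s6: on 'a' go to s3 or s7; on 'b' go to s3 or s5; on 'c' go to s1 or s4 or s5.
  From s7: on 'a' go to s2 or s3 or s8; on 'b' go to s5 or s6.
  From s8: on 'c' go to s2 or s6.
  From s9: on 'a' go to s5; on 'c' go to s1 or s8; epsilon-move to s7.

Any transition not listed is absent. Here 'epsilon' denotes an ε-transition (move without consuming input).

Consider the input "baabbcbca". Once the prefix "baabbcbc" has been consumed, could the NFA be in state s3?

No

Start in {s1}.
Read 'b': s1→{s9}; union {s9}; ε-closure = {s7, s9}.
Read 'a': s7→{s2, s3, s8}, s9→{s5}; union {s2, s3, s5, s8}; ε-closure = {s1, s2, s3, s5, s8}.
Read 'a': s1→∅, s2→{s3, s5}, s3→{s5}, s5→∅, s8→∅; union {s3, s5}; ε-closure = {s1, s3, s5}.
Read 'b': s1→{s9}, s3→{s7, s8}, s5→{s3, s7, s8}; now {s3, s7, s8, s9}.
Read 'b': s3→{s7, s8}, s7→{s5, s6}, s8→∅, s9→∅; union {s5, s6, s7, s8}; ε-closure = {s1, s5, s6, s7, s8}.
Read 'c': s1→{s2, s6}, s5→∅, s6→{s1, s4, s5}, s7→∅, s8→{s2, s6}; now {s1, s2, s4, s5, s6}.
Read 'b': s1→{s9}, s2→{s6}, s4→{s1, s3, s9}, s5→{s3, s7, s8}, s6→{s3, s5}; now {s1, s3, s5, s6, s7, s8, s9}.
Read 'c': s1→{s2, s6}, s3→{s9}, s5→∅, s6→{s1, s4, s5}, s7→∅, s8→{s2, s6}, s9→{s1, s8}; union {s1, s2, s4, s5, s6, s8, s9}; ε-closure = {s1, s2, s4, s5, s6, s7, s8, s9}.
State s3 is not in {s1, s2, s4, s5, s6, s7, s8, s9}.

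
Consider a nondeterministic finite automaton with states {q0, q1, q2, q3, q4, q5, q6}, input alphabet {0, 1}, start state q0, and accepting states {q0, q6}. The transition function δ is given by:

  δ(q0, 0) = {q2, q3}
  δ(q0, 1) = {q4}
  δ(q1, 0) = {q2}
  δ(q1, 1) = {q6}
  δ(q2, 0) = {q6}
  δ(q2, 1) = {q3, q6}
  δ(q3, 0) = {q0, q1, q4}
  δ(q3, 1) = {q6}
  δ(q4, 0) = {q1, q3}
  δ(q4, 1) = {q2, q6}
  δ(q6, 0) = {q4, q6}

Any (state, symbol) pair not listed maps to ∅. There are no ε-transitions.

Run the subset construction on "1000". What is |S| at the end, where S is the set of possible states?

Start in {q0}.
Read '1': q0→{q4}; now {q4}.
Read '0': q4→{q1, q3}; now {q1, q3}.
Read '0': q1→{q2}, q3→{q0, q1, q4}; now {q0, q1, q2, q4}.
Read '0': q0→{q2, q3}, q1→{q2}, q2→{q6}, q4→{q1, q3}; now {q1, q2, q3, q6}.
That set has 4 states.

4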